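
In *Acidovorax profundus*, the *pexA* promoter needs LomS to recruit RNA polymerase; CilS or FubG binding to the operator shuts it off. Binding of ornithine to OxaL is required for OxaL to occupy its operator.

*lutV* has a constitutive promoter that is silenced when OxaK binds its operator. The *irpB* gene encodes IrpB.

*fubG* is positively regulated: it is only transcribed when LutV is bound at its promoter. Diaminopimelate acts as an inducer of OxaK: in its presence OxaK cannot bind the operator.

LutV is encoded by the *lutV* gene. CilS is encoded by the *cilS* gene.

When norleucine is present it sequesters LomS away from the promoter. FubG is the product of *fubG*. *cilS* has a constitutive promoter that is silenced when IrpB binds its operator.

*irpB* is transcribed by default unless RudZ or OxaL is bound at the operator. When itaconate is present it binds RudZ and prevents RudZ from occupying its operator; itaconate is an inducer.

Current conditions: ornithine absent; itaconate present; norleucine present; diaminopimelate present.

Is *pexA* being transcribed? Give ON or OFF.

Itaconate is present, so RudZ is inactive.
Ornithine is absent, so OxaL is inactive.
With no repressor bound, *irpB* is transcribed.
So IrpB is produced and active.
With repressor IrpB bound, *cilS* is not transcribed.
So CilS is not produced.
Norleucine is present, so LomS is inactive.
Diaminopimelate is present, so OxaK is inactive.
With no repressor bound, *lutV* is transcribed.
So LutV is produced and active.
No repressor is bound and LutV is active, so *fubG* is transcribed.
So FubG is produced and active.
With repressor FubG bound, *pexA* is not transcribed.

OFF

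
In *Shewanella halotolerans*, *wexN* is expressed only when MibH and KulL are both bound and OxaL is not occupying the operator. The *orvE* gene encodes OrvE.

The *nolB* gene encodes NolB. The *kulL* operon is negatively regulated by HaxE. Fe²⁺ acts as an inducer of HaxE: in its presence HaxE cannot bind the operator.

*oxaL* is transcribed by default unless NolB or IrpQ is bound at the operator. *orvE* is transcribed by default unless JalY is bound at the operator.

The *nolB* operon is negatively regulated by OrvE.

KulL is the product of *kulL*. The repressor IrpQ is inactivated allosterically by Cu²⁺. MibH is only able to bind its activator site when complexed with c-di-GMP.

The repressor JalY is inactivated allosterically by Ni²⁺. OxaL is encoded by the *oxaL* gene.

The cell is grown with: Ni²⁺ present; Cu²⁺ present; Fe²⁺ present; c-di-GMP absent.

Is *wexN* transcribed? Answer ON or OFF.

OFF

Ni²⁺ is present, so JalY is inactive.
With no repressor bound, *orvE* is transcribed.
So OrvE is produced and active.
With repressor OrvE bound, *nolB* is not transcribed.
So NolB is not produced.
Cu²⁺ is present, so IrpQ is inactive.
With no repressor bound, *oxaL* is transcribed.
So OxaL is produced and active.
c-di-GMP is absent, so MibH is inactive.
Fe²⁺ is present, so HaxE is inactive.
With no repressor bound, *kulL* is transcribed.
So KulL is produced and active.
With repressor OxaL bound, *wexN* is not transcribed.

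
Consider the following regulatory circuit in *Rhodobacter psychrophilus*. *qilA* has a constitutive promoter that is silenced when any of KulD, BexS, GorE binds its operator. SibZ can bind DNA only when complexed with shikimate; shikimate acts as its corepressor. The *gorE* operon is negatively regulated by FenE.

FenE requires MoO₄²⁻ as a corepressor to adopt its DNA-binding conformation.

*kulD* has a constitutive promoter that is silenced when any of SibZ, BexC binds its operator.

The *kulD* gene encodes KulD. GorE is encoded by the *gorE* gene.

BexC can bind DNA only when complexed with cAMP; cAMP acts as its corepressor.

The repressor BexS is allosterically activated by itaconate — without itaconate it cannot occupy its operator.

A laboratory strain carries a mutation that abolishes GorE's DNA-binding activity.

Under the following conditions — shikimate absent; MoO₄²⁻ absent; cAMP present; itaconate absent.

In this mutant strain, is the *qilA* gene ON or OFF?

Shikimate is absent, so SibZ is inactive.
cAMP is present, so BexC is active.
With repressor BexC bound, *kulD* is not transcribed.
So KulD is not produced.
Itaconate is absent, so BexS is inactive.
GorE is non-functional in this strain, so it has no effect.
With no repressor bound, *qilA* is transcribed.

ON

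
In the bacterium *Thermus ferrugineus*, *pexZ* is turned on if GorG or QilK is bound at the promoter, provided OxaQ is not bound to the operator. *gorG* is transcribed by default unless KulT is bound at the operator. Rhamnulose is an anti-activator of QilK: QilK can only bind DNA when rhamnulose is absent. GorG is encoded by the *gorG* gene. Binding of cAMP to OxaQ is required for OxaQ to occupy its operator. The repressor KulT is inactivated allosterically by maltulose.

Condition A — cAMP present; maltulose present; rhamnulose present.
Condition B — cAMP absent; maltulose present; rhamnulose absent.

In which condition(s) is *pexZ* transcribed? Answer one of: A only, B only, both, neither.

Condition A:
cAMP is present, so OxaQ is active.
Maltulose is present, so KulT is inactive.
With no repressor bound, *gorG* is transcribed.
So GorG is produced and active.
Rhamnulose is present, so QilK is inactive.
With repressor OxaQ bound, *pexZ* is not transcribed.
→ *pexZ* is OFF in A.
Condition B:
cAMP is absent, so OxaQ is inactive.
Maltulose is present, so KulT is inactive.
With no repressor bound, *gorG* is transcribed.
So GorG is produced and active.
Rhamnulose is absent, so QilK is active.
Activator GorG is present, so *pexZ* is transcribed.
→ *pexZ* is ON in B.

B only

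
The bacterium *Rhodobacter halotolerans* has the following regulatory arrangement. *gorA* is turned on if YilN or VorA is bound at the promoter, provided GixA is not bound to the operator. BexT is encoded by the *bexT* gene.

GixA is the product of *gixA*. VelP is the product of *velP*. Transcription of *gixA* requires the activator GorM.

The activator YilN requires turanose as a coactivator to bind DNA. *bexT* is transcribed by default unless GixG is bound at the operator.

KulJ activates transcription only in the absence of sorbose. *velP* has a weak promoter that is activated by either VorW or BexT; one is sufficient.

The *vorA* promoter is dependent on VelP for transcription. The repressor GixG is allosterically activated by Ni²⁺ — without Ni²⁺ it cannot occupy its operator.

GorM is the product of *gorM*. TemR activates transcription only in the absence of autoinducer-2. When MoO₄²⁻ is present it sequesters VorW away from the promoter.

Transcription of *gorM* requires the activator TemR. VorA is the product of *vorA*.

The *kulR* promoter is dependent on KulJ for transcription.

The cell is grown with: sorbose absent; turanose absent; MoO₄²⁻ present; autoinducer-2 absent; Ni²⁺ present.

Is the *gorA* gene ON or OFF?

Turanose is absent, so YilN is inactive.
Autoinducer-2 is absent, so TemR is active.
No repressor is bound and TemR is active, so *gorM* is transcribed.
So GorM is produced and active.
No repressor is bound and GorM is active, so *gixA* is transcribed.
So GixA is produced and active.
MoO₄²⁻ is present, so VorW is inactive.
Ni²⁺ is present, so GixG is active.
With repressor GixG bound, *bexT* is not transcribed.
So BexT is not produced.
No activator is available at the *velP* promoter, so *velP* is not transcribed.
So VelP is not produced.
Required activator VelP is absent, so *vorA* is not transcribed.
So VorA is not produced.
With repressor GixA bound, *gorA* is not transcribed.

OFF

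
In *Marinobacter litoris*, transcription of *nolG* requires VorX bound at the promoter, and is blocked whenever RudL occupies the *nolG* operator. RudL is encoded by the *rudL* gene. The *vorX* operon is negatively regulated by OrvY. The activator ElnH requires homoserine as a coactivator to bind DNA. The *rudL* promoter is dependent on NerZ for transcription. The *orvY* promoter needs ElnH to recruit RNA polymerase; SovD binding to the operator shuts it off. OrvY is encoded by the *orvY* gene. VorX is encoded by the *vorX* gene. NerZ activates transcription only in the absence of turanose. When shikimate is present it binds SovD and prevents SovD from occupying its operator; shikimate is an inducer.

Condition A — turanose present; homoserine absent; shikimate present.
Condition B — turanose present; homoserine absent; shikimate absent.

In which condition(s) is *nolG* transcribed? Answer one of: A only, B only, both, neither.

both

Condition A:
Turanose is present, so NerZ is inactive.
Required activator NerZ is absent, so *rudL* is not transcribed.
So RudL is not produced.
Homoserine is absent, so ElnH is inactive.
Shikimate is present, so SovD is inactive.
Required activator ElnH is absent, so *orvY* is not transcribed.
So OrvY is not produced.
With no repressor bound, *vorX* is transcribed.
So VorX is produced and active.
No repressor is bound and VorX is active, so *nolG* is transcribed.
→ *nolG* is ON in A.
Condition B:
Turanose is present, so NerZ is inactive.
Required activator NerZ is absent, so *rudL* is not transcribed.
So RudL is not produced.
Homoserine is absent, so ElnH is inactive.
Shikimate is absent, so SovD is active.
With repressor SovD bound, *orvY* is not transcribed.
So OrvY is not produced.
With no repressor bound, *vorX* is transcribed.
So VorX is produced and active.
No repressor is bound and VorX is active, so *nolG* is transcribed.
→ *nolG* is ON in B.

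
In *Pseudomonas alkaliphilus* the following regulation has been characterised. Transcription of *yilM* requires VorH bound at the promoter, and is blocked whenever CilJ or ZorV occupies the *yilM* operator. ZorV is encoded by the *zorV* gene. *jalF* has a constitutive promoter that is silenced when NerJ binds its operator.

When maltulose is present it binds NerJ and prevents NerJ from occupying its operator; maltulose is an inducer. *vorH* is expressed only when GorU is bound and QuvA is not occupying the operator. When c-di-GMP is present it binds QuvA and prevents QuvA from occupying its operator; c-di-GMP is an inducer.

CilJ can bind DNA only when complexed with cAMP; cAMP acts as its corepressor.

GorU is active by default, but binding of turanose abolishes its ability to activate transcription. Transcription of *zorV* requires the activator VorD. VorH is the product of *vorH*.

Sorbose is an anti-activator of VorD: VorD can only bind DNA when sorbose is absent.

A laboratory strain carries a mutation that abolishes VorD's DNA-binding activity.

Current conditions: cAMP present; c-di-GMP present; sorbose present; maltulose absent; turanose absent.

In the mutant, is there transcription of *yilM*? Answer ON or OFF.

cAMP is present, so CilJ is active.
c-di-GMP is present, so QuvA is inactive.
Turanose is absent, so GorU is active.
No repressor is bound and GorU is active, so *vorH* is transcribed.
So VorH is produced and active.
VorD is non-functional in this strain, so it has no effect.
Required activator VorD is absent, so *zorV* is not transcribed.
So ZorV is not produced.
With repressor CilJ bound, *yilM* is not transcribed.

OFF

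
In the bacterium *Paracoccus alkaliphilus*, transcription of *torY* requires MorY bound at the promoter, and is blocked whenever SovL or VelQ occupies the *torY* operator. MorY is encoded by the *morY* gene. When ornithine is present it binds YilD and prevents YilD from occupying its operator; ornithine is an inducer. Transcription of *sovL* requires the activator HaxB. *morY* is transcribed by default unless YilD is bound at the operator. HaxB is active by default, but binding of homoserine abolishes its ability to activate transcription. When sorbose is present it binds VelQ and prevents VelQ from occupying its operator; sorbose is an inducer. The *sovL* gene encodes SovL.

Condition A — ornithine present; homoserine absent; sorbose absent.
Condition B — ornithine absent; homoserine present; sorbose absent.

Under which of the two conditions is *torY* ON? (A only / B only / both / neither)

Condition A:
Ornithine is present, so YilD is inactive.
With no repressor bound, *morY* is transcribed.
So MorY is produced and active.
Homoserine is absent, so HaxB is active.
No repressor is bound and HaxB is active, so *sovL* is transcribed.
So SovL is produced and active.
Sorbose is absent, so VelQ is active.
With repressor SovL bound, *torY* is not transcribed.
→ *torY* is OFF in A.
Condition B:
Ornithine is absent, so YilD is active.
With repressor YilD bound, *morY* is not transcribed.
So MorY is not produced.
Homoserine is present, so HaxB is inactive.
Required activator HaxB is absent, so *sovL* is not transcribed.
So SovL is not produced.
Sorbose is absent, so VelQ is active.
With repressor VelQ bound, *torY* is not transcribed.
→ *torY* is OFF in B.

neither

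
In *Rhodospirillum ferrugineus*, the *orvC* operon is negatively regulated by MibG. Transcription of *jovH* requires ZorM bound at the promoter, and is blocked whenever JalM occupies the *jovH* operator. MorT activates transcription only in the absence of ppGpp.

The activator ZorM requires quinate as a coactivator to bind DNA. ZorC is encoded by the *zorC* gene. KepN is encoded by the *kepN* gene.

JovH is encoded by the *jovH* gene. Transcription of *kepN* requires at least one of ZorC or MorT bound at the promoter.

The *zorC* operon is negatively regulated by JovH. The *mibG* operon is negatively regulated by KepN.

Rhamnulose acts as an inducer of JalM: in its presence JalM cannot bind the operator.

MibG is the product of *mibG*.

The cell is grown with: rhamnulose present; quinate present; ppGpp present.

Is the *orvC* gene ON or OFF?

Rhamnulose is present, so JalM is inactive.
Quinate is present, so ZorM is active.
No repressor is bound and ZorM is active, so *jovH* is transcribed.
So JovH is produced and active.
With repressor JovH bound, *zorC* is not transcribed.
So ZorC is not produced.
ppGpp is present, so MorT is inactive.
No activator is available at the *kepN* promoter, so *kepN* is not transcribed.
So KepN is not produced.
With no repressor bound, *mibG* is transcribed.
So MibG is produced and active.
With repressor MibG bound, *orvC* is not transcribed.

OFF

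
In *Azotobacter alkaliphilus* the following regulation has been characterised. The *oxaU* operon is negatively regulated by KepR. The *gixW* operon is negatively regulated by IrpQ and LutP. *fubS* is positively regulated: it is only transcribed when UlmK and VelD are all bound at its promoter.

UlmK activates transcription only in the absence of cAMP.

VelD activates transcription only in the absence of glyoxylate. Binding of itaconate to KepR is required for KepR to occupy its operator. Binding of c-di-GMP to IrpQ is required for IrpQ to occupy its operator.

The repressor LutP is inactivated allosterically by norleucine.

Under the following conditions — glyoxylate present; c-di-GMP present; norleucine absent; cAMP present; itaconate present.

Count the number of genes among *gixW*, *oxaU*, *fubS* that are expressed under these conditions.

0

c-di-GMP is present, so IrpQ is active.
Norleucine is absent, so LutP is active.
With repressor IrpQ bound, *gixW* is not transcribed.
→ *gixW* is OFF.
Itaconate is present, so KepR is active.
With repressor KepR bound, *oxaU* is not transcribed.
→ *oxaU* is OFF.
cAMP is present, so UlmK is inactive.
Glyoxylate is present, so VelD is inactive.
Required activator UlmK is absent, so *fubS* is not transcribed.
→ *fubS* is OFF.
0 of the 3 genes are transcribed.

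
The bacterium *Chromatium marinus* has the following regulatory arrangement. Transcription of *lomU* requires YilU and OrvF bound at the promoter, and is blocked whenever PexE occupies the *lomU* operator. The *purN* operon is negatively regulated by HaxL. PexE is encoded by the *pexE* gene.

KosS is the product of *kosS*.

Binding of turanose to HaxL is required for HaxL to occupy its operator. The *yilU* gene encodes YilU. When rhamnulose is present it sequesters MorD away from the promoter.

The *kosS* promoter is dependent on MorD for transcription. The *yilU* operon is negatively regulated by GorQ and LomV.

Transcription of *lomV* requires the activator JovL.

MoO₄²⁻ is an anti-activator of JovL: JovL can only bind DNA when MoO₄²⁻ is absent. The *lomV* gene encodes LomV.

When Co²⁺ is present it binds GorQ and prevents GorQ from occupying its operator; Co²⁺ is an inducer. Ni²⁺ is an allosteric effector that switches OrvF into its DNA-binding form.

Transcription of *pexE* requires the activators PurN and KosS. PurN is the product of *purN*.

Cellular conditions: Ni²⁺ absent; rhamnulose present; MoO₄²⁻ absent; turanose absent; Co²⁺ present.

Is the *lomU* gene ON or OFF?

Co²⁺ is present, so GorQ is inactive.
MoO₄²⁻ is absent, so JovL is active.
No repressor is bound and JovL is active, so *lomV* is transcribed.
So LomV is produced and active.
With repressor LomV bound, *yilU* is not transcribed.
So YilU is not produced.
Ni²⁺ is absent, so OrvF is inactive.
Turanose is absent, so HaxL is inactive.
With no repressor bound, *purN* is transcribed.
So PurN is produced and active.
Rhamnulose is present, so MorD is inactive.
Required activator MorD is absent, so *kosS* is not transcribed.
So KosS is not produced.
Required activator KosS is absent, so *pexE* is not transcribed.
So PexE is not produced.
Required activator YilU is absent, so *lomU* is not transcribed.

OFF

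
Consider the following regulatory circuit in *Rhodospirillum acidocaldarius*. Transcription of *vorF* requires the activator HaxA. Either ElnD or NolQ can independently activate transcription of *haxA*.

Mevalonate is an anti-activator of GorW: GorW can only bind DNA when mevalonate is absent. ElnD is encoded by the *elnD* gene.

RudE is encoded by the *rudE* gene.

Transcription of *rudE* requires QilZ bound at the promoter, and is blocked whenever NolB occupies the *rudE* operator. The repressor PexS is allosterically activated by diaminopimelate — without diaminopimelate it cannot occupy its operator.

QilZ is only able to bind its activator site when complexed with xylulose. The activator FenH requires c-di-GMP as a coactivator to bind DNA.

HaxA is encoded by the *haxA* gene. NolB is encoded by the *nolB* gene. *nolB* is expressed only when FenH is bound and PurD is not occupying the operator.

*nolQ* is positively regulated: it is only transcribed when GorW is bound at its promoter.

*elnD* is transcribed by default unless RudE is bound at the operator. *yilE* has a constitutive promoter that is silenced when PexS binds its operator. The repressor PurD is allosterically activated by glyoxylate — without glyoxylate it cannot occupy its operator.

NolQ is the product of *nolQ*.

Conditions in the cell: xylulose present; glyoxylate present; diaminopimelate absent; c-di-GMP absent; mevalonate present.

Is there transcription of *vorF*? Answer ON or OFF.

OFF

c-di-GMP is absent, so FenH is inactive.
Glyoxylate is present, so PurD is active.
With repressor PurD bound, *nolB* is not transcribed.
So NolB is not produced.
Xylulose is present, so QilZ is active.
No repressor is bound and QilZ is active, so *rudE* is transcribed.
So RudE is produced and active.
With repressor RudE bound, *elnD* is not transcribed.
So ElnD is not produced.
Mevalonate is present, so GorW is inactive.
Required activator GorW is absent, so *nolQ* is not transcribed.
So NolQ is not produced.
No activator is available at the *haxA* promoter, so *haxA* is not transcribed.
So HaxA is not produced.
Required activator HaxA is absent, so *vorF* is not transcribed.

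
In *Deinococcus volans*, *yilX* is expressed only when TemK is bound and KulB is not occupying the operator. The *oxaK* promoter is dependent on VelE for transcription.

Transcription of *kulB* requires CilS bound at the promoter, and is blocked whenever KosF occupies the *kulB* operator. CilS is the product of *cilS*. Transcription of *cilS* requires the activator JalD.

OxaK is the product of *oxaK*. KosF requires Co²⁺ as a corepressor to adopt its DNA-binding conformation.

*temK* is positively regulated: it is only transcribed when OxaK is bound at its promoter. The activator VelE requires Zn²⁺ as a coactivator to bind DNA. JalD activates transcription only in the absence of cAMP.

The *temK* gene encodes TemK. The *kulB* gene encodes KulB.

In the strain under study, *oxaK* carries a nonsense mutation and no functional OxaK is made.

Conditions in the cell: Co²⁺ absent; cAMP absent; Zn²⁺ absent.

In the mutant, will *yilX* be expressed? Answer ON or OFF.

OxaK is non-functional in this strain, so it has no effect.
Required activator OxaK is absent, so *temK* is not transcribed.
So TemK is not produced.
Co²⁺ is absent, so KosF is inactive.
cAMP is absent, so JalD is active.
No repressor is bound and JalD is active, so *cilS* is transcribed.
So CilS is produced and active.
No repressor is bound and CilS is active, so *kulB* is transcribed.
So KulB is produced and active.
With repressor KulB bound, *yilX* is not transcribed.

OFF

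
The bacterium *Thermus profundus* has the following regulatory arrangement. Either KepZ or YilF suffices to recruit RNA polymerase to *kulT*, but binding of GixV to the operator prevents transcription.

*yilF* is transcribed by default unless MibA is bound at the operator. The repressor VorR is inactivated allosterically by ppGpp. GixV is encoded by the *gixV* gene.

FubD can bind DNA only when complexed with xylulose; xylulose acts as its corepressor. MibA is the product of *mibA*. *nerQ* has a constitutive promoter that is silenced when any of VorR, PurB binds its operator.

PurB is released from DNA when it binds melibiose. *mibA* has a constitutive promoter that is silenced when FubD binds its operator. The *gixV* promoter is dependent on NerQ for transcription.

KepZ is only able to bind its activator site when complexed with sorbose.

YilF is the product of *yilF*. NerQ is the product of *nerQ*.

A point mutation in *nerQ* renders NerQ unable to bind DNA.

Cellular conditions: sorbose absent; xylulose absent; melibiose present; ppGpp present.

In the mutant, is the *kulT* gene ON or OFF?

Sorbose is absent, so KepZ is inactive.
Xylulose is absent, so FubD is inactive.
With no repressor bound, *mibA* is transcribed.
So MibA is produced and active.
With repressor MibA bound, *yilF* is not transcribed.
So YilF is not produced.
NerQ is non-functional in this strain, so it has no effect.
Required activator NerQ is absent, so *gixV* is not transcribed.
So GixV is not produced.
No activator is available at the *kulT* promoter, so *kulT* is not transcribed.

OFF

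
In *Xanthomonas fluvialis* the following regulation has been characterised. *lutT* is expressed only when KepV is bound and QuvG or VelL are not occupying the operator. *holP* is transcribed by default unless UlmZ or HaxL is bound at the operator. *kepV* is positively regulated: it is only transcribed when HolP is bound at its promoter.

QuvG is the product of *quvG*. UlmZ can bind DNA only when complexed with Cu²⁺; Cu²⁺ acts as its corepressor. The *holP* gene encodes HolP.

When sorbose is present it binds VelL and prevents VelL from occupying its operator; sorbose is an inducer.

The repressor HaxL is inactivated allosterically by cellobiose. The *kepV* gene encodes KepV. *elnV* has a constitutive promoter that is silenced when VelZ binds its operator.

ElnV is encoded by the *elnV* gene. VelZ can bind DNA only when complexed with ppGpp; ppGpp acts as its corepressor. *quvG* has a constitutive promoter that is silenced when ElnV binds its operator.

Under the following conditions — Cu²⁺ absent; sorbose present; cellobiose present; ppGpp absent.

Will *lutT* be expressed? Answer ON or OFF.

ON

ppGpp is absent, so VelZ is inactive.
With no repressor bound, *elnV* is transcribed.
So ElnV is produced and active.
With repressor ElnV bound, *quvG* is not transcribed.
So QuvG is not produced.
Sorbose is present, so VelL is inactive.
Cu²⁺ is absent, so UlmZ is inactive.
Cellobiose is present, so HaxL is inactive.
With no repressor bound, *holP* is transcribed.
So HolP is produced and active.
No repressor is bound and HolP is active, so *kepV* is transcribed.
So KepV is produced and active.
No repressor is bound and KepV is active, so *lutT* is transcribed.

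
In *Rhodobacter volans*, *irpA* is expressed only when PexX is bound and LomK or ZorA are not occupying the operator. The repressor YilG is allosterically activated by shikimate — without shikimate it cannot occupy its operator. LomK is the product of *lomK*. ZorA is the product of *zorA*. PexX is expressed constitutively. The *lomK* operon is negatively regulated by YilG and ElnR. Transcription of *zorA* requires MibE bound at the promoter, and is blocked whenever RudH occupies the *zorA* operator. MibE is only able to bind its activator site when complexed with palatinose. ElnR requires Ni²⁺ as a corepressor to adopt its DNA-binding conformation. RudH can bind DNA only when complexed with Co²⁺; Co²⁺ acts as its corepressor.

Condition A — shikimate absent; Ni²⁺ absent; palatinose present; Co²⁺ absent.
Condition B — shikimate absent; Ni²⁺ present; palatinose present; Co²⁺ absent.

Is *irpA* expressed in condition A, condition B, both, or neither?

neither

Condition A:
Shikimate is absent, so YilG is inactive.
Ni²⁺ is absent, so ElnR is inactive.
With no repressor bound, *lomK* is transcribed.
So LomK is produced and active.
PexX is produced constitutively and is active.
Palatinose is present, so MibE is active.
Co²⁺ is absent, so RudH is inactive.
No repressor is bound and MibE is active, so *zorA* is transcribed.
So ZorA is produced and active.
With repressor LomK bound, *irpA* is not transcribed.
→ *irpA* is OFF in A.
Condition B:
Shikimate is absent, so YilG is inactive.
Ni²⁺ is present, so ElnR is active.
With repressor ElnR bound, *lomK* is not transcribed.
So LomK is not produced.
PexX is produced constitutively and is active.
Palatinose is present, so MibE is active.
Co²⁺ is absent, so RudH is inactive.
No repressor is bound and MibE is active, so *zorA* is transcribed.
So ZorA is produced and active.
With repressor ZorA bound, *irpA* is not transcribed.
→ *irpA* is OFF in B.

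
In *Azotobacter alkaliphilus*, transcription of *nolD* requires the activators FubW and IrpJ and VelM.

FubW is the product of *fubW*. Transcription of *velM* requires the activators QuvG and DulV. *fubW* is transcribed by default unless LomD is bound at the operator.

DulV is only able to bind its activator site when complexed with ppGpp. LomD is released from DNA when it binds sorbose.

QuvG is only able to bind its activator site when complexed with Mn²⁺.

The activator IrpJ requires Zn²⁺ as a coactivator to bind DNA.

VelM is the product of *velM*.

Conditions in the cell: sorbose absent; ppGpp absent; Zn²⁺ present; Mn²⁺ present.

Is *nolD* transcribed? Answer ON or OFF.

OFF

Sorbose is absent, so LomD is active.
With repressor LomD bound, *fubW* is not transcribed.
So FubW is not produced.
Zn²⁺ is present, so IrpJ is active.
Mn²⁺ is present, so QuvG is active.
ppGpp is absent, so DulV is inactive.
Required activator DulV is absent, so *velM* is not transcribed.
So VelM is not produced.
Required activator FubW is absent, so *nolD* is not transcribed.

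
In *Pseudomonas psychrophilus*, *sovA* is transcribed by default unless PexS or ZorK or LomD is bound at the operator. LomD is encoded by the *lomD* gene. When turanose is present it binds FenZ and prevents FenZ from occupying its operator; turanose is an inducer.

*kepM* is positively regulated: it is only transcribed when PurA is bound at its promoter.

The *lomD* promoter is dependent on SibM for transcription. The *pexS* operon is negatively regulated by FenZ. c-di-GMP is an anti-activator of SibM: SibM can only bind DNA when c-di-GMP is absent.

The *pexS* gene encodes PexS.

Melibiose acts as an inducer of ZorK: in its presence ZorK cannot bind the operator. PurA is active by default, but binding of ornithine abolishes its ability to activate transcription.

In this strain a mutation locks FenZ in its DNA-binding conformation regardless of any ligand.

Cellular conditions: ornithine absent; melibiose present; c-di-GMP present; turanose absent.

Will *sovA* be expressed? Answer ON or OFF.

FenZ is constitutively active in this strain.
With repressor FenZ bound, *pexS* is not transcribed.
So PexS is not produced.
Melibiose is present, so ZorK is inactive.
c-di-GMP is present, so SibM is inactive.
Required activator SibM is absent, so *lomD* is not transcribed.
So LomD is not produced.
With no repressor bound, *sovA* is transcribed.

ON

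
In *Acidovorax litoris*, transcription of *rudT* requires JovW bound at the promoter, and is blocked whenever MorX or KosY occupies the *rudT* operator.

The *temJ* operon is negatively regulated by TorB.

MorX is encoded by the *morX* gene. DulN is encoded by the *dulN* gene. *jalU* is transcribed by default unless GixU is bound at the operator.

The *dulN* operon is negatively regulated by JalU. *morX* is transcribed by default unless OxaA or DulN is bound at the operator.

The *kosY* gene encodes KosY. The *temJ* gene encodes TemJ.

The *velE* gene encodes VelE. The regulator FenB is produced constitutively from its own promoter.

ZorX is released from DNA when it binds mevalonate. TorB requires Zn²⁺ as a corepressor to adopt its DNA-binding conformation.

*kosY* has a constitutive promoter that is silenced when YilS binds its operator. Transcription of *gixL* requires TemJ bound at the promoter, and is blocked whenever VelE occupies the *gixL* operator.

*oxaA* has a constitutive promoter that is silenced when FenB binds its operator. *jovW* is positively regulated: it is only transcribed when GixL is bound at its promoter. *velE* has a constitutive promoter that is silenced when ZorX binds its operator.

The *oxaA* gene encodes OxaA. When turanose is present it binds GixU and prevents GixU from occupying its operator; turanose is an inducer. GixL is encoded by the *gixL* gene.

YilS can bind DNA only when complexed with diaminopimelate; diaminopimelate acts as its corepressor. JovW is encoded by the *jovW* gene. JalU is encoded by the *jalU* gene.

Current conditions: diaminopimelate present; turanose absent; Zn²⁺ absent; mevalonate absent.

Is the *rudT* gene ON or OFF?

ON

Zn²⁺ is absent, so TorB is inactive.
With no repressor bound, *temJ* is transcribed.
So TemJ is produced and active.
Mevalonate is absent, so ZorX is active.
With repressor ZorX bound, *velE* is not transcribed.
So VelE is not produced.
No repressor is bound and TemJ is active, so *gixL* is transcribed.
So GixL is produced and active.
No repressor is bound and GixL is active, so *jovW* is transcribed.
So JovW is produced and active.
FenB is produced constitutively and is active.
With repressor FenB bound, *oxaA* is not transcribed.
So OxaA is not produced.
Turanose is absent, so GixU is active.
With repressor GixU bound, *jalU* is not transcribed.
So JalU is not produced.
With no repressor bound, *dulN* is transcribed.
So DulN is produced and active.
With repressor DulN bound, *morX* is not transcribed.
So MorX is not produced.
Diaminopimelate is present, so YilS is active.
With repressor YilS bound, *kosY* is not transcribed.
So KosY is not produced.
No repressor is bound and JovW is active, so *rudT* is transcribed.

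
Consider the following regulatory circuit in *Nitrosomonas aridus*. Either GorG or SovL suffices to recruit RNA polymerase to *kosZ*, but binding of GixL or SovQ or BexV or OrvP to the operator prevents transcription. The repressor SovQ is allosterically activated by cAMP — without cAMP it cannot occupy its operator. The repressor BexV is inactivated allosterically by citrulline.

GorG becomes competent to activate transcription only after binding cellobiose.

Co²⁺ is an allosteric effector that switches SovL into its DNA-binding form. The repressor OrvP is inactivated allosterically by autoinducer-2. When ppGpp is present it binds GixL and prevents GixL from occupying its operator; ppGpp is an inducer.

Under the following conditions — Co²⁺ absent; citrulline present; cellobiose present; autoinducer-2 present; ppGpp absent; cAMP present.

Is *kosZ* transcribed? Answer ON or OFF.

Cellobiose is present, so GorG is active.
ppGpp is absent, so GixL is active.
cAMP is present, so SovQ is active.
Citrulline is present, so BexV is inactive.
Co²⁺ is absent, so SovL is inactive.
Autoinducer-2 is present, so OrvP is inactive.
With repressor GixL bound, *kosZ* is not transcribed.

OFF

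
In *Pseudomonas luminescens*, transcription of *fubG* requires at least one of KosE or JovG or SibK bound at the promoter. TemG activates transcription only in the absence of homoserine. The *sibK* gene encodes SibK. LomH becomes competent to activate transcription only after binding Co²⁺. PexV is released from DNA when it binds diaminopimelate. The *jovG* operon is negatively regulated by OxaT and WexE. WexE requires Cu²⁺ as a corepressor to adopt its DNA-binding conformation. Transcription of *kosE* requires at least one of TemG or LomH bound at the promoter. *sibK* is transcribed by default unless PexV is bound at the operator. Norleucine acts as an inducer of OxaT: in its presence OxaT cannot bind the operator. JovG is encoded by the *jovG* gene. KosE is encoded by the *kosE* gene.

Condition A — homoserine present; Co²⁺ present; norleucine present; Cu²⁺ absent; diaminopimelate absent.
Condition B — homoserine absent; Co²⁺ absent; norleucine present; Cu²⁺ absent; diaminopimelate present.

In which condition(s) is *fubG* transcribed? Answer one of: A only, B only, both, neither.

Condition A:
Homoserine is present, so TemG is inactive.
Co²⁺ is present, so LomH is active.
Activator LomH is present, so *kosE* is transcribed.
So KosE is produced and active.
Norleucine is present, so OxaT is inactive.
Cu²⁺ is absent, so WexE is inactive.
With no repressor bound, *jovG* is transcribed.
So JovG is produced and active.
Diaminopimelate is absent, so PexV is active.
With repressor PexV bound, *sibK* is not transcribed.
So SibK is not produced.
Activator KosE is present, so *fubG* is transcribed.
→ *fubG* is ON in A.
Condition B:
Homoserine is absent, so TemG is active.
Co²⁺ is absent, so LomH is inactive.
Activator TemG is present, so *kosE* is transcribed.
So KosE is produced and active.
Norleucine is present, so OxaT is inactive.
Cu²⁺ is absent, so WexE is inactive.
With no repressor bound, *jovG* is transcribed.
So JovG is produced and active.
Diaminopimelate is present, so PexV is inactive.
With no repressor bound, *sibK* is transcribed.
So SibK is produced and active.
Activator KosE is present, so *fubG* is transcribed.
→ *fubG* is ON in B.

both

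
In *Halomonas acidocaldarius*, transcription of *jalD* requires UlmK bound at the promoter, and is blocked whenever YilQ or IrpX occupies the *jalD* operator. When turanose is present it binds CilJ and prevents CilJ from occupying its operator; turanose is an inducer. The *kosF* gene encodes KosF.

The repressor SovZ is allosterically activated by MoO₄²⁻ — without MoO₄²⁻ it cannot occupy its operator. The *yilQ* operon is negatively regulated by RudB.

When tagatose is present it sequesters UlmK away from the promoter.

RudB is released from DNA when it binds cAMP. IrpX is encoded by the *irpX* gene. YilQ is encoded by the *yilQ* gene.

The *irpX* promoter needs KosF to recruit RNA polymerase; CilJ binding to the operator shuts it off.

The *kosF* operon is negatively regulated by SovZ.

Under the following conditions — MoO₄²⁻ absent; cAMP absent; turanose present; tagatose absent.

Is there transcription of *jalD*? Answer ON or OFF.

cAMP is absent, so RudB is active.
With repressor RudB bound, *yilQ* is not transcribed.
So YilQ is not produced.
Tagatose is absent, so UlmK is active.
MoO₄²⁻ is absent, so SovZ is inactive.
With no repressor bound, *kosF* is transcribed.
So KosF is produced and active.
Turanose is present, so CilJ is inactive.
No repressor is bound and KosF is active, so *irpX* is transcribed.
So IrpX is produced and active.
With repressor IrpX bound, *jalD* is not transcribed.

OFF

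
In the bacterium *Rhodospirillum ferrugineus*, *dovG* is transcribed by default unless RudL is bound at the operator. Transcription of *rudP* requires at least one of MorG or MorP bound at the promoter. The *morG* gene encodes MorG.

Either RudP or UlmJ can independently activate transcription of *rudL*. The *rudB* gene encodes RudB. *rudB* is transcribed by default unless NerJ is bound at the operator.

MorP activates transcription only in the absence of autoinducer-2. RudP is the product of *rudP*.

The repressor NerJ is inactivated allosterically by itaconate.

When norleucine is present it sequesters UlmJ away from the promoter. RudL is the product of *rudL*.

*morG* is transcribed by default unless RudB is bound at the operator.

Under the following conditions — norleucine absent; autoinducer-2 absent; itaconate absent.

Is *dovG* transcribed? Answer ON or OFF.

Itaconate is absent, so NerJ is active.
With repressor NerJ bound, *rudB* is not transcribed.
So RudB is not produced.
With no repressor bound, *morG* is transcribed.
So MorG is produced and active.
Autoinducer-2 is absent, so MorP is active.
Activator MorG is present, so *rudP* is transcribed.
So RudP is produced and active.
Norleucine is absent, so UlmJ is active.
Activator RudP is present, so *rudL* is transcribed.
So RudL is produced and active.
With repressor RudL bound, *dovG* is not transcribed.

OFF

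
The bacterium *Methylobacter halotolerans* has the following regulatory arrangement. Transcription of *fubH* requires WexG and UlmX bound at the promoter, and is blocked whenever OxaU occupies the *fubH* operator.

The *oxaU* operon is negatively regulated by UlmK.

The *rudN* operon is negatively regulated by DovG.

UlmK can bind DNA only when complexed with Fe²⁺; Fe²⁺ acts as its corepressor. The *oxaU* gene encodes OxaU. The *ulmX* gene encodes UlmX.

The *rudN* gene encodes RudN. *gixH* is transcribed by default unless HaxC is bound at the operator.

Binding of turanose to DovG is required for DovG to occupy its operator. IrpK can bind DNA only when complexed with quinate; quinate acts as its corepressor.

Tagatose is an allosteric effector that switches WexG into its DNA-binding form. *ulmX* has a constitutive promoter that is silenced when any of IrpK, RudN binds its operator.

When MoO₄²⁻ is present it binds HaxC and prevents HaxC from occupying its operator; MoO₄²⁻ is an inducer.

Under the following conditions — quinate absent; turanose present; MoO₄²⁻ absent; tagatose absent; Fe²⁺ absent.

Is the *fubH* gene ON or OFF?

OFF

Fe²⁺ is absent, so UlmK is inactive.
With no repressor bound, *oxaU* is transcribed.
So OxaU is produced and active.
Tagatose is absent, so WexG is inactive.
Quinate is absent, so IrpK is inactive.
Turanose is present, so DovG is active.
With repressor DovG bound, *rudN* is not transcribed.
So RudN is not produced.
With no repressor bound, *ulmX* is transcribed.
So UlmX is produced and active.
With repressor OxaU bound, *fubH* is not transcribed.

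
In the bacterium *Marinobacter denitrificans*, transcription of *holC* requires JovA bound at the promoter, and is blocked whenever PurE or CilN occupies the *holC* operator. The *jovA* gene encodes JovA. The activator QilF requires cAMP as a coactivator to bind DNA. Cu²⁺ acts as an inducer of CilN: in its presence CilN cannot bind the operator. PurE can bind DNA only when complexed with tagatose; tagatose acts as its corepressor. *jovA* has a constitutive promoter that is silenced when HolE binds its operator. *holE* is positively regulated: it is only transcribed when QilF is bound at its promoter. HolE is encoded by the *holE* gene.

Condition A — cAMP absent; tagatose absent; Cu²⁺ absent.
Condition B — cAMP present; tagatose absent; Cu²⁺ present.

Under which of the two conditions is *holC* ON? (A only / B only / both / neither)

neither

Condition A:
cAMP is absent, so QilF is inactive.
Required activator QilF is absent, so *holE* is not transcribed.
So HolE is not produced.
With no repressor bound, *jovA* is transcribed.
So JovA is produced and active.
Tagatose is absent, so PurE is inactive.
Cu²⁺ is absent, so CilN is active.
With repressor CilN bound, *holC* is not transcribed.
→ *holC* is OFF in A.
Condition B:
cAMP is present, so QilF is active.
No repressor is bound and QilF is active, so *holE* is transcribed.
So HolE is produced and active.
With repressor HolE bound, *jovA* is not transcribed.
So JovA is not produced.
Tagatose is absent, so PurE is inactive.
Cu²⁺ is present, so CilN is inactive.
Required activator JovA is absent, so *holC* is not transcribed.
→ *holC* is OFF in B.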